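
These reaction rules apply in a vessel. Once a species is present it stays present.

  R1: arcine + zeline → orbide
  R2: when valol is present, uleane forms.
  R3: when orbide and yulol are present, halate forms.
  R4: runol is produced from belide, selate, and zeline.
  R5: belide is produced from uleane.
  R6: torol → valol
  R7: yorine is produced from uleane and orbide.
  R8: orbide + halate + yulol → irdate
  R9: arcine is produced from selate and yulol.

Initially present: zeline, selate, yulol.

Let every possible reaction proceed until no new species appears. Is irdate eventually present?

selate and yulol present → arcine forms (R9).
arcine and zeline present → orbide forms (R1).
orbide and yulol present → halate forms (R3).
orbide, halate, and yulol present → irdate forms (R8).

Yes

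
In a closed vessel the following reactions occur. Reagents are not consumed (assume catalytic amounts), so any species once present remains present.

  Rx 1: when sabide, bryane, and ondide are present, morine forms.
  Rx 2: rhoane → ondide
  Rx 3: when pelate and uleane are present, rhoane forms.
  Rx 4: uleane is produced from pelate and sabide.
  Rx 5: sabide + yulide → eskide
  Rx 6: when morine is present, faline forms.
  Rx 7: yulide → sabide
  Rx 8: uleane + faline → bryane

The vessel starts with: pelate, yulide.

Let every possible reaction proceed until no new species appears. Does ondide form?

Yes

yulide present → sabide forms (Rx 7).
pelate and sabide present → uleane forms (Rx 4).
pelate and uleane present → rhoane forms (Rx 3).
rhoane present → ondide forms (Rx 2).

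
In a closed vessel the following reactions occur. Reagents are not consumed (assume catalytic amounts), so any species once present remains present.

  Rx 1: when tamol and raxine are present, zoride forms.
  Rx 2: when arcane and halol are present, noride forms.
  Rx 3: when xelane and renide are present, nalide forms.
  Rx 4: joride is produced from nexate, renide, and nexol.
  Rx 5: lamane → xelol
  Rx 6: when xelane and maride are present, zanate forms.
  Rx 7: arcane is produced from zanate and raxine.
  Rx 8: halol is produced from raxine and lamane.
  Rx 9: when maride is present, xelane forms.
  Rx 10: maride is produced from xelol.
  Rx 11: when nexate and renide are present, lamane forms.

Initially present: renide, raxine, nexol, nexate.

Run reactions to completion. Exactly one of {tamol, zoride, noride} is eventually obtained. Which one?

nexate and renide present → lamane forms (Rx 11).
lamane present → xelol forms (Rx 5).
raxine and lamane present → halol forms (Rx 8).
xelol present → maride forms (Rx 10).
maride present → xelane forms (Rx 9).
xelane and maride present → zanate forms (Rx 6).
zanate and raxine present → arcane forms (Rx 7).
arcane and halol present → noride forms (Rx 2).
No rule produces tamol, and it is not given. zoride would need tamol and raxine (Rx 1), but tamol never forms.

noride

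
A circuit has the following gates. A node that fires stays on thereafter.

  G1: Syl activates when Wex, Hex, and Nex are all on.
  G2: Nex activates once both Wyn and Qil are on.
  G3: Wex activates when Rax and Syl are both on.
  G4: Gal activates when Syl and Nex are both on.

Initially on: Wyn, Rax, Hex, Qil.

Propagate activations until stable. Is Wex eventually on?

No

Wex would need Rax and Syl (G3), but Syl never turns on.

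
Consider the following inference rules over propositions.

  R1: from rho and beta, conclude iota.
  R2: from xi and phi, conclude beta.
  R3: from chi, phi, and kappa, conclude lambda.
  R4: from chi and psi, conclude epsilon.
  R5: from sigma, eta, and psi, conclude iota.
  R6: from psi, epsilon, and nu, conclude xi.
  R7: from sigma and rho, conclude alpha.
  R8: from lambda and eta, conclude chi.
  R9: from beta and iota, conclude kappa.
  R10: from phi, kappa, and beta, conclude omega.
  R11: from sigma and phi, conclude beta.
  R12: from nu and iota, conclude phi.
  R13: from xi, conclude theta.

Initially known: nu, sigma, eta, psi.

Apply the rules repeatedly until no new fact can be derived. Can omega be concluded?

Yes

From sigma, eta, and psi, R5 gives iota.
From nu and iota, R12 gives phi.
From sigma and phi, R11 gives beta.
From beta and iota, R9 gives kappa.
phi, kappa, and beta hold, so omega follows (R10).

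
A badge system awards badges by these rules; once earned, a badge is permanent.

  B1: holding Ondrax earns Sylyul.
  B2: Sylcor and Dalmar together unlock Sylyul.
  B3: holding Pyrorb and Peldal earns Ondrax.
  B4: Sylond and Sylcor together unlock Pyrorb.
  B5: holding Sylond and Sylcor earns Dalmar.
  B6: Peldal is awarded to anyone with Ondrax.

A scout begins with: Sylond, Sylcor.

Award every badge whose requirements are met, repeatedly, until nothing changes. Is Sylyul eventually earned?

Yes

With Sylond and Sylcor, Dalmar is earned (B5).
With Sylcor and Dalmar, Sylyul is earned (B2).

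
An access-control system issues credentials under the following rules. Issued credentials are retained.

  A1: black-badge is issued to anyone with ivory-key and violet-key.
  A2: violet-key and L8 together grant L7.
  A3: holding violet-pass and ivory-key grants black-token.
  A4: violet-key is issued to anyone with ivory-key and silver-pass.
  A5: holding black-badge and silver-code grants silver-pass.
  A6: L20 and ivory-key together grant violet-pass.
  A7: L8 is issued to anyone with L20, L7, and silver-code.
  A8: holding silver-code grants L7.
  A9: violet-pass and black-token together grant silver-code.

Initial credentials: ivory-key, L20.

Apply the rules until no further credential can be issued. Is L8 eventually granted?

Holding L20 and ivory-key grants violet-pass (A6).
Holding violet-pass and ivory-key grants black-token (A3).
Holding violet-pass and black-token grants silver-code (A9).
Holding silver-code grants L7 (A8).
Holding L20, L7, and silver-code grants L8 (A7).

Yes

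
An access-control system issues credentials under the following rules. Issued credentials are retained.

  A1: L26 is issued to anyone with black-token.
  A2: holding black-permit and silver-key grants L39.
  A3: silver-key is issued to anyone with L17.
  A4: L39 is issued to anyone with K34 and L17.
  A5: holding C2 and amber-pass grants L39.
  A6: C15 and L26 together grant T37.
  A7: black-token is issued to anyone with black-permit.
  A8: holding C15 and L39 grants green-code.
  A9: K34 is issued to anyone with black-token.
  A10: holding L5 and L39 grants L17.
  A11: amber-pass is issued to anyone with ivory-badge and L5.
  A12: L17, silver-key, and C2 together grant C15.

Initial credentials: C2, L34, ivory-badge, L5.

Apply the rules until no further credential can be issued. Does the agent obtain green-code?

Holding ivory-badge and L5 grants amber-pass (A11).
Holding C2 and amber-pass grants L39 (A5).
Holding L5 and L39 grants L17 (A10).
Holding L17 grants silver-key (A3).
Holding L17, silver-key, and C2 grants C15 (A12).
Holding C15 and L39 grants green-code (A8).

Yes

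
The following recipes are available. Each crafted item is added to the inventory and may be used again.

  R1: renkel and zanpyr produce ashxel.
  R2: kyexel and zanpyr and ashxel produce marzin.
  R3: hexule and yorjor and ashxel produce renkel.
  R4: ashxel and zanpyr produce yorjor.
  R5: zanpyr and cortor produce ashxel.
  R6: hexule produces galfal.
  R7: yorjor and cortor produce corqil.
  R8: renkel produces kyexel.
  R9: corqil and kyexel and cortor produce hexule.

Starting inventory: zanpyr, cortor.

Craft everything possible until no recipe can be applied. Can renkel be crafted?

No

renkel would need hexule, yorjor, and ashxel (R3), but hexule is never obtained.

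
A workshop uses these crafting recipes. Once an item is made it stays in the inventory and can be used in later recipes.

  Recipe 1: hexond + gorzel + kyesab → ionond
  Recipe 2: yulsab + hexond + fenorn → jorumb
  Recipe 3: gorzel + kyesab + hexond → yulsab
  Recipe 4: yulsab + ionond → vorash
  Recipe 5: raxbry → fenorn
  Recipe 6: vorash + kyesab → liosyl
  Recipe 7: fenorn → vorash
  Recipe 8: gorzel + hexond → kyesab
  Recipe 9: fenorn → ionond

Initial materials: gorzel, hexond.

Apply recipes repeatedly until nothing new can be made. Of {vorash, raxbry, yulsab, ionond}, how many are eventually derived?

gorzel + hexond → kyesab (Recipe 8).
Using Recipe 1, hexond, gorzel, and kyesab make ionond.
gorzel + kyesab + hexond → yulsab (Recipe 3).
Using Recipe 4, yulsab and ionond make vorash.
vorash: reached.
No rule produces raxbry, and it is not given.
yulsab: reached.
ionond: reached.
Reached: vorash, yulsab, and ionond — 3 of the 4.

3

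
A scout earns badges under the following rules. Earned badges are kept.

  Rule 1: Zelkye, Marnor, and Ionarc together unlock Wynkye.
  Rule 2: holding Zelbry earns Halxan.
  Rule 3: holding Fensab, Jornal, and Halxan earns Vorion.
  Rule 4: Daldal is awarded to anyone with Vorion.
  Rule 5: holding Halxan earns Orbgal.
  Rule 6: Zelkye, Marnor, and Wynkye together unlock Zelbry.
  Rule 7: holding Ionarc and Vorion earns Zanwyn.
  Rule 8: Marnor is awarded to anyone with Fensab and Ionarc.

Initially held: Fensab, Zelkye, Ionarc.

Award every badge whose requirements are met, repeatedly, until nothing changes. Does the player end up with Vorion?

Vorion would need Fensab, Jornal, and Halxan (Rule 3), but Jornal is never earned.

No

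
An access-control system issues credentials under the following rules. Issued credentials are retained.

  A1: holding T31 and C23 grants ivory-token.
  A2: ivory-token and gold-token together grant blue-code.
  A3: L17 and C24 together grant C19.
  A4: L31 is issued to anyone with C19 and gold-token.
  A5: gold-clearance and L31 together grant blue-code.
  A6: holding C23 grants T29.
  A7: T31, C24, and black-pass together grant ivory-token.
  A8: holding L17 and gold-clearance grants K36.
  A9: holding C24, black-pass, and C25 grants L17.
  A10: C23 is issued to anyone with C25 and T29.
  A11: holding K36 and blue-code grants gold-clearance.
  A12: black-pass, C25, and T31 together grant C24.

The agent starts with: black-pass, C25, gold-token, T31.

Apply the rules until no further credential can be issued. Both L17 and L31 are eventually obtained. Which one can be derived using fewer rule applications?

L17: Holding black-pass, C25, and T31 grants C24 (A12). Holding C24, black-pass, and C25 grants L17 (A9). [2 rule applications]
L31: Holding black-pass, C25, and T31 grants C24 (A12). Holding C24, black-pass, and C25 grants L17 (A9). Holding L17 and C24 grants C19 (A3). Holding C19 and gold-token grants L31 (A4). [4 rule applications]
L17 needs fewer.

L17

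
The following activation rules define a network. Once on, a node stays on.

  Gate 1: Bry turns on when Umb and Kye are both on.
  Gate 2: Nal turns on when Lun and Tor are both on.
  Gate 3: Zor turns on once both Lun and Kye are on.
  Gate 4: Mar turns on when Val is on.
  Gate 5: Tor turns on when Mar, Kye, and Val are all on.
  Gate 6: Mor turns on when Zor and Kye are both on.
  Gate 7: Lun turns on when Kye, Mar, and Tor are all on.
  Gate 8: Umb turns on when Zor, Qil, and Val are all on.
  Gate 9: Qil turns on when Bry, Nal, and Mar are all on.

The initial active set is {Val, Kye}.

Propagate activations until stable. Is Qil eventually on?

No

Qil would need Bry, Nal, and Mar (Gate 9), but Bry never turns on.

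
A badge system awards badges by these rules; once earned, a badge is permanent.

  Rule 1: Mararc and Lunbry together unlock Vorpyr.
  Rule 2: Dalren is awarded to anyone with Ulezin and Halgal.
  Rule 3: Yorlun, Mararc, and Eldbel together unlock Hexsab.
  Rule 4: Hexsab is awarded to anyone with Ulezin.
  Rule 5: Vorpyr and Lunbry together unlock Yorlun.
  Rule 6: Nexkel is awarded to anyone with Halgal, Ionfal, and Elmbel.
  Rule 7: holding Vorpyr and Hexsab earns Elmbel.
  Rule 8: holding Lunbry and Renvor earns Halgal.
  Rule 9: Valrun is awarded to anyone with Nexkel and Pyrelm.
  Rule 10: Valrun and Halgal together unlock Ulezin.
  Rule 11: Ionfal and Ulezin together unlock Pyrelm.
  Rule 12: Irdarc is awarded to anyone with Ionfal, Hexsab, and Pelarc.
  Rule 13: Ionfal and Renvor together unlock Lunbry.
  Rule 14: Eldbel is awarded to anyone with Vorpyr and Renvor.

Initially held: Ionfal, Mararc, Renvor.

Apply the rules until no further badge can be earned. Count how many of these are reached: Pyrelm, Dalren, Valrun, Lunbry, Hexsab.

2

With Ionfal and Renvor, Lunbry is earned (Rule 13).
With Mararc and Lunbry, Vorpyr is earned (Rule 1).
With Vorpyr and Renvor, Eldbel is earned (Rule 14).
With Vorpyr and Lunbry, Yorlun is earned (Rule 5).
With Yorlun, Mararc, and Eldbel, Hexsab is earned (Rule 3).
Pyrelm would need Ionfal and Ulezin (Rule 11), but Ulezin is never earned.
Dalren would need Ulezin and Halgal (Rule 2), but Ulezin is never earned.
Valrun would need Nexkel and Pyrelm (Rule 9), but Pyrelm is never earned.
Lunbry: reached.
Hexsab: reached.
Reached: Lunbry and Hexsab — 2 of the 5.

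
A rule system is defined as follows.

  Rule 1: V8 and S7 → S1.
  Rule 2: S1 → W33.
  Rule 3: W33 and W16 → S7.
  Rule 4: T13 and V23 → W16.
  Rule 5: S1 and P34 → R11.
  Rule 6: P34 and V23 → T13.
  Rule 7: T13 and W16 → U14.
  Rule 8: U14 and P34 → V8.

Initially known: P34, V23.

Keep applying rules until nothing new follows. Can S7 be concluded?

No

S7 would need W33 and W16 (Rule 3), but W33 is never established.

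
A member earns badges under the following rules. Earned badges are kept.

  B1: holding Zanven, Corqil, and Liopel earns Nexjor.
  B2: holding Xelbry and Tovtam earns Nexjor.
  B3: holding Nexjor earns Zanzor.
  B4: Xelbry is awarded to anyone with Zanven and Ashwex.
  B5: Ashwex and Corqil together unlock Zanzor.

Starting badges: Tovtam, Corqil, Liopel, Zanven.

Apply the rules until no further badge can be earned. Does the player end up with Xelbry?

Xelbry would need Zanven and Ashwex (B4), but Ashwex is never earned.

No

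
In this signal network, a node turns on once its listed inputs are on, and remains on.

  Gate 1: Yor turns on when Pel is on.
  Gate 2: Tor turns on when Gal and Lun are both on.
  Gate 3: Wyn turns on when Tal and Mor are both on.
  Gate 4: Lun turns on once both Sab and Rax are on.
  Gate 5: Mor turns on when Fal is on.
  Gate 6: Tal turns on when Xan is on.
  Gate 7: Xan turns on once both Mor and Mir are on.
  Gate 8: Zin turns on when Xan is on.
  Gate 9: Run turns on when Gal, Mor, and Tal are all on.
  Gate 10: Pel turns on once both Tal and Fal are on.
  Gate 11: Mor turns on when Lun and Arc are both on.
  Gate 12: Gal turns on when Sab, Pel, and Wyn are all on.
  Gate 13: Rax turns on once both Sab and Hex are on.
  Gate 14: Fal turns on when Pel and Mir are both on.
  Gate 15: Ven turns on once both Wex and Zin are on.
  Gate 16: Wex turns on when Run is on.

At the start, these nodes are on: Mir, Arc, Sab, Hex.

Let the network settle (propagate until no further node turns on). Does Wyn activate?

Yes

Sab and Hex are on, so Rax turns on (Gate 13).
Gate 4: Sab and Rax on → Lun on.
Gate 11: Lun and Arc on → Mor on.
Gate 7: Mor and Mir on → Xan on.
Xan is on, so Tal turns on (Gate 6).
Gate 3: Tal and Mor on → Wyn on.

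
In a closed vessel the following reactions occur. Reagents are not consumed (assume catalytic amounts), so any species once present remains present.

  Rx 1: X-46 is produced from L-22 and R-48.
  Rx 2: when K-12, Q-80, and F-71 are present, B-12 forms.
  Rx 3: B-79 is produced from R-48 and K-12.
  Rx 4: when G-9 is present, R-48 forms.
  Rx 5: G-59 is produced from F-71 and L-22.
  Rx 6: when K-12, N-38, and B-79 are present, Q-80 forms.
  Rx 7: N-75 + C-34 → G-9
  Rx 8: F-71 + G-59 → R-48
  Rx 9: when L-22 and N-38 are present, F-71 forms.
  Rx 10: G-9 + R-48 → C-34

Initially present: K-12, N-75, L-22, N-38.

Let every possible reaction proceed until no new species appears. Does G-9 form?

G-9 would need N-75 and C-34 (Rx 7), but C-34 never forms.

No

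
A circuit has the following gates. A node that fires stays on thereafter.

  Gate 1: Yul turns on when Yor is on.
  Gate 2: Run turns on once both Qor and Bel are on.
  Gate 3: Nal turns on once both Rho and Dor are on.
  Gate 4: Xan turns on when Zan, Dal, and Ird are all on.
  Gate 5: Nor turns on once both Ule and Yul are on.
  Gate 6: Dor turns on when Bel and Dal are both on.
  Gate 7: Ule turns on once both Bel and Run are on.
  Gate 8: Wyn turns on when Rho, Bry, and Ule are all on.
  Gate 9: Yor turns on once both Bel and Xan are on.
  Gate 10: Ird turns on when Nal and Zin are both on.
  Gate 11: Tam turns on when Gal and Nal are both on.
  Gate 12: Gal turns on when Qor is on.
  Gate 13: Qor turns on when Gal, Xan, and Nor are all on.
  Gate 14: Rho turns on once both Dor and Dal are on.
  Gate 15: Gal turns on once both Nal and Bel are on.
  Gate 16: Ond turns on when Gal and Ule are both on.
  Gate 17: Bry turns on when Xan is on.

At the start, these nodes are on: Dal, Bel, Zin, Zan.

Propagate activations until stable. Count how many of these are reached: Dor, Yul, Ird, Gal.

4

Bel and Dal are on, so Dor turns on (Gate 6).
Gate 14: Dor and Dal on → Rho on.
Gate 3: Rho and Dor on → Nal on.
Nal and Zin are on, so Ird turns on (Gate 10).
Nal and Bel are on, so Gal turns on (Gate 15).
Gate 4: Zan, Dal, and Ird on → Xan on.
Bel and Xan are on, so Yor turns on (Gate 9).
Gate 1: Yor on → Yul on.
Dor: reached.
Yul: reached.
Ird: reached.
Gal: reached.
All 4 are reached.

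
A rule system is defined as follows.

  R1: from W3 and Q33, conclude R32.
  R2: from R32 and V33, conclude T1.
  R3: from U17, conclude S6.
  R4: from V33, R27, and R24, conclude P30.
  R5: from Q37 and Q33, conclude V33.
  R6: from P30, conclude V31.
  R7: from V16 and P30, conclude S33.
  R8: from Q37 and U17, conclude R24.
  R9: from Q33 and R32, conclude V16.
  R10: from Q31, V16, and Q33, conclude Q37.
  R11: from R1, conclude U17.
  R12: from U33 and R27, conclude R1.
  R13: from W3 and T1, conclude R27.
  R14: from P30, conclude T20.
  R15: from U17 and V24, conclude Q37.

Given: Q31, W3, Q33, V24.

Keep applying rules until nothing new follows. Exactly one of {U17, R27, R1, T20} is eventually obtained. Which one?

R27

W3 and Q33 hold, so R32 follows (R1).
From Q33 and R32, R9 gives V16.
From Q31, V16, and Q33, R10 gives Q37.
From Q37 and Q33, R5 gives V33.
From R32 and V33, R2 gives T1.
From W3 and T1, R13 gives R27.
U17 would need R1 (R11), but R1 is never established. R1 would need U33 and R27 (R12), but U33 is never established. T20 would need P30 (R14), but P30 is never established.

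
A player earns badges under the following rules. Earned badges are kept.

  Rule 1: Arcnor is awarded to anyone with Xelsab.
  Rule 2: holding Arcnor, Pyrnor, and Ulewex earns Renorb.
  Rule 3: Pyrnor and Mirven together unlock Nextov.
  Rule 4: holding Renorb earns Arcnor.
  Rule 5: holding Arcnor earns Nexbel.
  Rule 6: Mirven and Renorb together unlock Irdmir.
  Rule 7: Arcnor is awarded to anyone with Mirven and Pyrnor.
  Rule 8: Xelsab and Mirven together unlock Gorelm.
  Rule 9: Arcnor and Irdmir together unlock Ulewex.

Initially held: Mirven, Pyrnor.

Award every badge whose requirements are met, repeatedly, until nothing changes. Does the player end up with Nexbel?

With Mirven and Pyrnor, Arcnor is earned (Rule 7).
With Arcnor, Nexbel is earned (Rule 5).

Yes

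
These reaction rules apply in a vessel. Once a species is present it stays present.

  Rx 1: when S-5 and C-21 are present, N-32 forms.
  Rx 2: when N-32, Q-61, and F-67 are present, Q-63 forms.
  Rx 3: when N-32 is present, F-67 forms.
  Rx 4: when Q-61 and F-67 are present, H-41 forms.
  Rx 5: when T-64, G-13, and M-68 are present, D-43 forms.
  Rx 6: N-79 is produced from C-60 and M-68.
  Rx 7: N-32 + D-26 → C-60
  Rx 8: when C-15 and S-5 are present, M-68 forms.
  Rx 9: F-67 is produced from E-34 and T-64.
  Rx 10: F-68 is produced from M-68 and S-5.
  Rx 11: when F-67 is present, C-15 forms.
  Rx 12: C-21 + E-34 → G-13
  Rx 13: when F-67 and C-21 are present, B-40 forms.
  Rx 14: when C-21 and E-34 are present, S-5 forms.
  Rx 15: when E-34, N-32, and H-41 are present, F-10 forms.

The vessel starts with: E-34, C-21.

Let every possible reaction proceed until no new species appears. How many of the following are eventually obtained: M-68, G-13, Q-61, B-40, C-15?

4

C-21 and E-34 present → S-5 forms (Rx 14).
C-21 and E-34 present → G-13 forms (Rx 12).
S-5 and C-21 present → N-32 forms (Rx 1).
N-32 present → F-67 forms (Rx 3).
F-67 present → C-15 forms (Rx 11).
F-67 and C-21 present → B-40 forms (Rx 13).
C-15 and S-5 present → M-68 forms (Rx 8).
M-68: reached.
G-13: reached.
No rule produces Q-61, and it is not given.
B-40: reached.
C-15: reached.
Reached: M-68, G-13, B-40, and C-15 — 4 of the 5.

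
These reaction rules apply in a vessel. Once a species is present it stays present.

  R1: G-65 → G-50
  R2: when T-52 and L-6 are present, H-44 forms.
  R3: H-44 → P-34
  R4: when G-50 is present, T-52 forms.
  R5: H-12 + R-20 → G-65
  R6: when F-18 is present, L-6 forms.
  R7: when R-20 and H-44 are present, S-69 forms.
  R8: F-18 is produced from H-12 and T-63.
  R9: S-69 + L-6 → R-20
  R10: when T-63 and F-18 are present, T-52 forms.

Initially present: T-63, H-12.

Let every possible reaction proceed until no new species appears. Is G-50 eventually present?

G-50 would need G-65 (R1), but G-65 never forms.

No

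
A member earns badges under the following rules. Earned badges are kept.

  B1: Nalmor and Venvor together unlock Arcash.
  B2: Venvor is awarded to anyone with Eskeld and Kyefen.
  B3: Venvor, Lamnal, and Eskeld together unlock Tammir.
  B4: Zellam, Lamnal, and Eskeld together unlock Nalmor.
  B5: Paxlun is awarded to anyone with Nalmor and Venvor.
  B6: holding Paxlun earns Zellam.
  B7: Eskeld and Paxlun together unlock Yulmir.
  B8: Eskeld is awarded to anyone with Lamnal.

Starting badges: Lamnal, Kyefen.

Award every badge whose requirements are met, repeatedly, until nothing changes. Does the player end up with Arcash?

No

Arcash would need Nalmor and Venvor (B1), but Nalmor is never earned.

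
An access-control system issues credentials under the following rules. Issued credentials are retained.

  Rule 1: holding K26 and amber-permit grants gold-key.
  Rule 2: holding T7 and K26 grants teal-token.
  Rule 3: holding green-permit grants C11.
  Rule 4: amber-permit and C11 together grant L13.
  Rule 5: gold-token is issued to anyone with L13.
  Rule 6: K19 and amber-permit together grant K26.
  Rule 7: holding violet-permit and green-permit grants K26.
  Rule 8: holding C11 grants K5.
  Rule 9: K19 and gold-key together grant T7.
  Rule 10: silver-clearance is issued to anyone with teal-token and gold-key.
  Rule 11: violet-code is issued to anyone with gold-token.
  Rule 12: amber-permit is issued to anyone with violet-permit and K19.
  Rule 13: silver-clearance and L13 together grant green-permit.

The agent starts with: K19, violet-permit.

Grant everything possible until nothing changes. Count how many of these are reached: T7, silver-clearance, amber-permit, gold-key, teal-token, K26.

Holding violet-permit and K19 grants amber-permit (Rule 12).
Holding K19 and amber-permit grants K26 (Rule 6).
Holding K26 and amber-permit grants gold-key (Rule 1).
Holding K19 and gold-key grants T7 (Rule 9).
Holding T7 and K26 grants teal-token (Rule 2).
Holding teal-token and gold-key grants silver-clearance (Rule 10).
T7: reached.
silver-clearance: reached.
amber-permit: reached.
gold-key: reached.
teal-token: reached.
K26: reached.
All 6 are reached.

6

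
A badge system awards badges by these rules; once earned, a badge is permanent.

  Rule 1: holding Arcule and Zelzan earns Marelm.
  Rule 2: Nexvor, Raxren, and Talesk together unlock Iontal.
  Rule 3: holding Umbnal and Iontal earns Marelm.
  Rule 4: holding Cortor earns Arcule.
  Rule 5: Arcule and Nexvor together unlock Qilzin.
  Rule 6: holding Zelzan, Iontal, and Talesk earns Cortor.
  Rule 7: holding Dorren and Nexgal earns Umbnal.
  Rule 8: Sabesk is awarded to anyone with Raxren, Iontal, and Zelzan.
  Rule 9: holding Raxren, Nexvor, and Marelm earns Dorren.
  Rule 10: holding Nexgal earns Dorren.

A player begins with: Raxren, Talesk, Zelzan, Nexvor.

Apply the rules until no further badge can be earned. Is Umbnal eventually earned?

Umbnal would need Dorren and Nexgal (Rule 7), but Nexgal is never earned.

No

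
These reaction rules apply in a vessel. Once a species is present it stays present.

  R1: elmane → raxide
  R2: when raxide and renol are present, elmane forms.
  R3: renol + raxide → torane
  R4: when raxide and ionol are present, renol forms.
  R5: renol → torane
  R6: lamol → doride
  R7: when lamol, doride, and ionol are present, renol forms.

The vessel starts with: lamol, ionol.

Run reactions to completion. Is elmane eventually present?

elmane would need raxide and renol (R2), but raxide never forms.

No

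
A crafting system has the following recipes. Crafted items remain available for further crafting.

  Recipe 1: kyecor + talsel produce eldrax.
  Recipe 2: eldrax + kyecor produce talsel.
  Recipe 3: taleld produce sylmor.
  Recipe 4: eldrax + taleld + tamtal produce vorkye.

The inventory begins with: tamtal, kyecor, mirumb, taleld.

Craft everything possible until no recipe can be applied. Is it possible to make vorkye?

No

vorkye would need eldrax, taleld, and tamtal (Recipe 4), but eldrax is never obtained.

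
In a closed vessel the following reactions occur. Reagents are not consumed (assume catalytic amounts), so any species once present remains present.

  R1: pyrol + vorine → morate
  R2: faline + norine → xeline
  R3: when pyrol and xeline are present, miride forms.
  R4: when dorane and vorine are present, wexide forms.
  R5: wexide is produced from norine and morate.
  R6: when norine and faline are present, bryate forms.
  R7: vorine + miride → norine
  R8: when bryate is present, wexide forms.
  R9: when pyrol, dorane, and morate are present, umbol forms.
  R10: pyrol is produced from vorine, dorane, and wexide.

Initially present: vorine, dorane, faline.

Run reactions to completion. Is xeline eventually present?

No

xeline would need faline and norine (R2), but norine never forms.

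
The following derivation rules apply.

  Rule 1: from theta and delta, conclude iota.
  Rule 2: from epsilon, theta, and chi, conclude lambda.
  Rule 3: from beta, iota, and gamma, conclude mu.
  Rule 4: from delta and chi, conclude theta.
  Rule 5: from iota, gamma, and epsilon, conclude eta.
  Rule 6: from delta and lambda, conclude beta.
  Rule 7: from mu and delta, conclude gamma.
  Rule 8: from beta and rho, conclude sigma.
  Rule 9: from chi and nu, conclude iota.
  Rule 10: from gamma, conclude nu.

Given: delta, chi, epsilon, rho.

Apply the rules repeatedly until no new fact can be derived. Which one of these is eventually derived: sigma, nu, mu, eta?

delta and chi hold, so theta follows (Rule 4).
From epsilon, theta, and chi, Rule 2 gives lambda.
From delta and lambda, Rule 6 gives beta.
From beta and rho, Rule 8 gives sigma.
eta would need iota, gamma, and epsilon (Rule 5), but gamma is never established. nu would need gamma (Rule 10), but gamma is never established. mu would need beta, iota, and gamma (Rule 3), but gamma is never established.

sigma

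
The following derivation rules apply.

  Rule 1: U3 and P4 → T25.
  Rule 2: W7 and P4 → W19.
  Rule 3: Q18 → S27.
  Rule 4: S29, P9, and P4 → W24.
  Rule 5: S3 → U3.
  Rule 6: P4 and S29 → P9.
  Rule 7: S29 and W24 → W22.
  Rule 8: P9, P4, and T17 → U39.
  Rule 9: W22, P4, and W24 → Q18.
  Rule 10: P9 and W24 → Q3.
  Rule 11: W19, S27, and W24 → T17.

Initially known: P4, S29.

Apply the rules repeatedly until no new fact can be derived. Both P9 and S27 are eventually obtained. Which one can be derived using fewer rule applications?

P9: P4 and S29 hold, so P9 follows (Rule 6). [1 rule application]
S27: P4 and S29 hold, so P9 follows (Rule 6). S29, P9, and P4 hold, so W24 follows (Rule 4). From S29 and W24, Rule 7 gives W22. From W22, P4, and W24, Rule 9 gives Q18. Q18 holds, so S27 follows (Rule 3). [5 rule applications]
P9 needs fewer.

P9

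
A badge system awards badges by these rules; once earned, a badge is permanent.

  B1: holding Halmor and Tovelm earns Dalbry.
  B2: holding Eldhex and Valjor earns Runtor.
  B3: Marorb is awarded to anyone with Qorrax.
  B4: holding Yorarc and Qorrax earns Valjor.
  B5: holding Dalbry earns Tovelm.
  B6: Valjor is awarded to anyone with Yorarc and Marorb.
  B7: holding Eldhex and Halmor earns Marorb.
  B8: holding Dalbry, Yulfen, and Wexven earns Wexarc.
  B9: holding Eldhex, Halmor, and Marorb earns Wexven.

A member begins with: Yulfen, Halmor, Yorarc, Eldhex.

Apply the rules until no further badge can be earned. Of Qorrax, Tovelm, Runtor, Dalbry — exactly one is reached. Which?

Runtor

With Eldhex and Halmor, Marorb is earned (B7).
With Yorarc and Marorb, Valjor is earned (B6).
With Eldhex and Valjor, Runtor is earned (B2).
Tovelm would need Dalbry (B5), but Dalbry is never earned. Dalbry would need Halmor and Tovelm (B1), but Tovelm is never earned. No rule produces Qorrax, and it is not given.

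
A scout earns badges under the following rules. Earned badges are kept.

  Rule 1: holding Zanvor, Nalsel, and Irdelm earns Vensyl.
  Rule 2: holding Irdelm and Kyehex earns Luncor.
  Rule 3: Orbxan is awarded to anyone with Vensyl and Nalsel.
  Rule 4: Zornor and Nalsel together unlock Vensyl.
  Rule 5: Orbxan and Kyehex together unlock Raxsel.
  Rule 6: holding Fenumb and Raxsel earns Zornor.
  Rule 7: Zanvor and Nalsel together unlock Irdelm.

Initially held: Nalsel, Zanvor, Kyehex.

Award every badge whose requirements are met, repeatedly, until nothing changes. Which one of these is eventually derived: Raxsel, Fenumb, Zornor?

Raxsel

With Zanvor and Nalsel, Irdelm is earned (Rule 7).
With Zanvor, Nalsel, and Irdelm, Vensyl is earned (Rule 1).
With Vensyl and Nalsel, Orbxan is earned (Rule 3).
With Orbxan and Kyehex, Raxsel is earned (Rule 5).
No rule produces Fenumb, and it is not given. Zornor would need Fenumb and Raxsel (Rule 6), but Fenumb is never earned.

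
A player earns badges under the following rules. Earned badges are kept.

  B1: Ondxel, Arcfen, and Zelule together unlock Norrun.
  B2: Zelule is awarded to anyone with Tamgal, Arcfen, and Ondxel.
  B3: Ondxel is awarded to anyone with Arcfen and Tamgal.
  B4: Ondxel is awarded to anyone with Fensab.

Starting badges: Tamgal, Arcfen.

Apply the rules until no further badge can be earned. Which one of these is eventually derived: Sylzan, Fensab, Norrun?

Norrun

With Arcfen and Tamgal, Ondxel is earned (B3).
With Tamgal, Arcfen, and Ondxel, Zelule is earned (B2).
With Ondxel, Arcfen, and Zelule, Norrun is earned (B1).
No rule produces Sylzan, and it is not given. No rule produces Fensab, and it is not given.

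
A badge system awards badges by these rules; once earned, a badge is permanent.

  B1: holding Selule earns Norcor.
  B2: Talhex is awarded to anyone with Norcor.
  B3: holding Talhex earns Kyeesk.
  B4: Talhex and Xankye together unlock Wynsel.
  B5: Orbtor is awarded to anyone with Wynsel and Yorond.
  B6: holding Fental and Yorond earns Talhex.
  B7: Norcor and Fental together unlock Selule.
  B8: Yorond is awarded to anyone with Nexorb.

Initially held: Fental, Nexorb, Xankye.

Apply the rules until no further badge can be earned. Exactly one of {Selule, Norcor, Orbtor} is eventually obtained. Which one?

With Nexorb, Yorond is earned (B8).
With Fental and Yorond, Talhex is earned (B6).
With Talhex and Xankye, Wynsel is earned (B4).
With Wynsel and Yorond, Orbtor is earned (B5).
Norcor would need Selule (B1), but Selule is never earned. Selule would need Norcor and Fental (B7), but Norcor is never earned.

Orbtor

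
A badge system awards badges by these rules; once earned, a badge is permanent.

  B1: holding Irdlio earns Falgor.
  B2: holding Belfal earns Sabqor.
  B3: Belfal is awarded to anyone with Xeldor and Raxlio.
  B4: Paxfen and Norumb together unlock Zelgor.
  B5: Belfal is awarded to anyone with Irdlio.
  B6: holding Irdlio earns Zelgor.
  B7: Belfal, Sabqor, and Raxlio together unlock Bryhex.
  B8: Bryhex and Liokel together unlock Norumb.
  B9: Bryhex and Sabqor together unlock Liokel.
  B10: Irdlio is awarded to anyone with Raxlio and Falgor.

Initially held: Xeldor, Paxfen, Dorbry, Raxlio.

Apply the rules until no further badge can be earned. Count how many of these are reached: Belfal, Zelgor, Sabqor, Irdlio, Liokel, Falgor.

With Xeldor and Raxlio, Belfal is earned (B3).
With Belfal, Sabqor is earned (B2).
With Belfal, Sabqor, and Raxlio, Bryhex is earned (B7).
With Bryhex and Sabqor, Liokel is earned (B9).
With Bryhex and Liokel, Norumb is earned (B8).
With Paxfen and Norumb, Zelgor is earned (B4).
Belfal: reached.
Zelgor: reached.
Sabqor: reached.
Irdlio would need Raxlio and Falgor (B10), but Falgor is never earned.
Liokel: reached.
Falgor would need Irdlio (B1), but Irdlio is never earned.
Reached: Belfal, Zelgor, Sabqor, and Liokel — 4 of the 6.

4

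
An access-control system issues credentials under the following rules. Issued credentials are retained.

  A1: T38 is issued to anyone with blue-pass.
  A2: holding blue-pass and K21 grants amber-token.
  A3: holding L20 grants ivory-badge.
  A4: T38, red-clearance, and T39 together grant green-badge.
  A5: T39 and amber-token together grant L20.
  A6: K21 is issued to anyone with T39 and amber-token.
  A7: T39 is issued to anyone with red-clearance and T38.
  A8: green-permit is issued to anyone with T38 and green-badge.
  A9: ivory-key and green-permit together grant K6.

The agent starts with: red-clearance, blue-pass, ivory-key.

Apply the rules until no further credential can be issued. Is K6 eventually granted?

Yes

Holding blue-pass grants T38 (A1).
Holding red-clearance and T38 grants T39 (A7).
Holding T38, red-clearance, and T39 grants green-badge (A4).
Holding T38 and green-badge grants green-permit (A8).
Holding ivory-key and green-permit grants K6 (A9).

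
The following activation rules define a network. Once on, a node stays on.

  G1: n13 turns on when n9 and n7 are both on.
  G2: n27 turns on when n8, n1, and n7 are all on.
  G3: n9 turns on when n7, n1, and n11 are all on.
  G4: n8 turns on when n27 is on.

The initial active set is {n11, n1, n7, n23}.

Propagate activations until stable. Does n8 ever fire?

No

n8 would need n27 (G4), but n27 never turns on.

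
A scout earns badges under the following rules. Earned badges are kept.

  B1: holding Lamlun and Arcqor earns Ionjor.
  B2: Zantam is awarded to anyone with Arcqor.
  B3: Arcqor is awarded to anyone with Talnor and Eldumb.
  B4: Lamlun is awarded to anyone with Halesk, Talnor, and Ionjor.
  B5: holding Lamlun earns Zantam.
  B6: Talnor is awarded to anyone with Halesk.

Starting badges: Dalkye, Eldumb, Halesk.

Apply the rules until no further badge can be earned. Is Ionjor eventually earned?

No

Ionjor would need Lamlun and Arcqor (B1), but Lamlun is never earned.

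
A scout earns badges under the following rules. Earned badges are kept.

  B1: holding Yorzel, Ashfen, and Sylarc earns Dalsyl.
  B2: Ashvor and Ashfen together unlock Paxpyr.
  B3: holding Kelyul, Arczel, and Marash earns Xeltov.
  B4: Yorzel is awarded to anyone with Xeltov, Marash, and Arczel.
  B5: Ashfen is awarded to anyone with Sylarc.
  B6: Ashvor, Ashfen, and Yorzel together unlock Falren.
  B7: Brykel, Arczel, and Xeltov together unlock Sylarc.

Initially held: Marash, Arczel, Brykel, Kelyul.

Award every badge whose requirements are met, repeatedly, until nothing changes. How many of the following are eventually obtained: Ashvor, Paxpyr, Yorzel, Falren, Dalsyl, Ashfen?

3

With Kelyul, Arczel, and Marash, Xeltov is earned (B3).
With Brykel, Arczel, and Xeltov, Sylarc is earned (B7).
With Xeltov, Marash, and Arczel, Yorzel is earned (B4).
With Sylarc, Ashfen is earned (B5).
With Yorzel, Ashfen, and Sylarc, Dalsyl is earned (B1).
No rule produces Ashvor, and it is not given.
Paxpyr would need Ashvor and Ashfen (B2), but Ashvor is never earned.
Yorzel: reached.
Falren would need Ashvor, Ashfen, and Yorzel (B6), but Ashvor is never earned.
Dalsyl: reached.
Ashfen: reached.
Reached: Yorzel, Dalsyl, and Ashfen — 3 of the 6.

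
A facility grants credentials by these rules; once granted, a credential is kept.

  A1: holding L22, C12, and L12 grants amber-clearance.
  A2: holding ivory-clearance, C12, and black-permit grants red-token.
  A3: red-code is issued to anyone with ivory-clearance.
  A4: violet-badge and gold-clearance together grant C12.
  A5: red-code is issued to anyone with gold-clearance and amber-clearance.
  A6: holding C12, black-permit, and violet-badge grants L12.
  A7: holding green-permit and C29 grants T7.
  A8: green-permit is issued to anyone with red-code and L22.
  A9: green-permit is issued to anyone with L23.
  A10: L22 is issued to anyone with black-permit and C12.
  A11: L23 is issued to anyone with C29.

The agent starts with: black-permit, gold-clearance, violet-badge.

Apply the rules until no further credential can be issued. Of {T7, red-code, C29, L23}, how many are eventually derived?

Holding violet-badge and gold-clearance grants C12 (A4).
Holding C12, black-permit, and violet-badge grants L12 (A6).
Holding black-permit and C12 grants L22 (A10).
Holding L22, C12, and L12 grants amber-clearance (A1).
Holding gold-clearance and amber-clearance grants red-code (A5).
T7 would need green-permit and C29 (A7), but C29 is never granted.
red-code: reached.
No rule produces C29, and it is not given.
L23 would need C29 (A11), but C29 is never granted.
Reached: red-code — 1 of the 4.

1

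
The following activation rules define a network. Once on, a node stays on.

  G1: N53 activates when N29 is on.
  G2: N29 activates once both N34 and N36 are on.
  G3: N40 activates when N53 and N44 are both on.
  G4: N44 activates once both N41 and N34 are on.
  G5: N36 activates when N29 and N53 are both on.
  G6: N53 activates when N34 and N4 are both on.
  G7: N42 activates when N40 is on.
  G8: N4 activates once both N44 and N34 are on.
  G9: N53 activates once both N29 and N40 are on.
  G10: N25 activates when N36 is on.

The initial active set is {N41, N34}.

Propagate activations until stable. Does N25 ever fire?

No

N25 would need N36 (G10), but N36 never turns on.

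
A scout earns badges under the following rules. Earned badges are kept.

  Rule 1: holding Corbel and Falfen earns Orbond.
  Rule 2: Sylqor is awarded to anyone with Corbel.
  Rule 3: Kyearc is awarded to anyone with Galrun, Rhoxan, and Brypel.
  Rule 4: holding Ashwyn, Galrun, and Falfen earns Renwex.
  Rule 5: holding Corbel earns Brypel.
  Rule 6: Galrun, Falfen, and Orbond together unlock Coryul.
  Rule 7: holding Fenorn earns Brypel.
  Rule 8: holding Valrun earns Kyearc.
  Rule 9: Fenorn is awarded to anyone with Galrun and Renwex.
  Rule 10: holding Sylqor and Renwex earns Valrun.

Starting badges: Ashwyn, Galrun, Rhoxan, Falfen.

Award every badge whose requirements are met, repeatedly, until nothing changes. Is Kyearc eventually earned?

Yes

With Ashwyn, Galrun, and Falfen, Renwex is earned (Rule 4).
With Galrun and Renwex, Fenorn is earned (Rule 9).
With Fenorn, Brypel is earned (Rule 7).
With Galrun, Rhoxan, and Brypel, Kyearc is earned (Rule 3).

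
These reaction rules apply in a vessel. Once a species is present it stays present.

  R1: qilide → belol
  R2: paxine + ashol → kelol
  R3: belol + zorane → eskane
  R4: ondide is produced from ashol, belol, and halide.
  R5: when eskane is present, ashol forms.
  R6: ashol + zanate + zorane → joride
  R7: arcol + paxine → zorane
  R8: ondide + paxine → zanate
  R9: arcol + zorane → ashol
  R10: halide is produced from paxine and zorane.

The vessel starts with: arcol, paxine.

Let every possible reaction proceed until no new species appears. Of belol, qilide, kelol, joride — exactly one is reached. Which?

arcol and paxine present → zorane forms (R7).
arcol and zorane present → ashol forms (R9).
paxine and ashol present → kelol forms (R2).
belol would need qilide (R1), but qilide never forms. joride would need ashol, zanate, and zorane (R6), but zanate never forms. No rule produces qilide, and it is not given.

kelol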